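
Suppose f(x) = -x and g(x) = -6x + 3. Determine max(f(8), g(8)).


f(8) = -8
g(8) = -45
max = -8

-8


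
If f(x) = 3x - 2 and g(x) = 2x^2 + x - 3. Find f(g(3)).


52


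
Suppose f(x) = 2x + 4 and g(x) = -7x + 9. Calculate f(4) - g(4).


f(4) = 12
g(4) = -19
Difference = 31

31


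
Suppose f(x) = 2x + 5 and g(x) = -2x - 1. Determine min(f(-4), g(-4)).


f(-4) = -3
g(-4) = 7
min = -3

-3


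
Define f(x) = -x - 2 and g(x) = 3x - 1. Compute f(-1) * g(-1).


f(-1) = -1
g(-1) = -4
Product = 4

4


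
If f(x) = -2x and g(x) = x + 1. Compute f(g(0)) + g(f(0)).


f(g(0)) = -2
g(f(0)) = 1
Sum = -1

-1


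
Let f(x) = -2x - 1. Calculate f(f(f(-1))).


f(-1) = 1
f(1) = -3
f(-3) = 5

5


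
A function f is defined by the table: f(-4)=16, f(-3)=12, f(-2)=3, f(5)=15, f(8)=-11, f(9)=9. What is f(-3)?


12


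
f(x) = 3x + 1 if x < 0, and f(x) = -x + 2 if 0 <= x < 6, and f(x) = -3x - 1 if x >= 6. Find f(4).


4 satisfies 0 <= x < 6
f(4) = -2

-2


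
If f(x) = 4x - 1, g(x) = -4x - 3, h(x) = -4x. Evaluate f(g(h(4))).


h(4) = -16
g(-16) = 61
f(61) = 243

243


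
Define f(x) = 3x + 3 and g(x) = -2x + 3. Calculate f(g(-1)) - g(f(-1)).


f(g(-1)) = 18
g(f(-1)) = 3
Difference = 15

15


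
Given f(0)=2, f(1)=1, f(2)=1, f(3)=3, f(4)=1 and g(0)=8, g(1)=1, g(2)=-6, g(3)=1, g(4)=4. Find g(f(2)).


1


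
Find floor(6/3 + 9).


6/3 = 2
2 + 9 = 11
floor(11) = 11

11


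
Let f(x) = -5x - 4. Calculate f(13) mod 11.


f(13) = -69
-69 mod 11 = 8

8


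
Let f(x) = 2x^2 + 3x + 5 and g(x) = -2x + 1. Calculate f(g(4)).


82


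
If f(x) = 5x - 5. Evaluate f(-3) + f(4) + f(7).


f(-3) = -20
f(4) = 15
f(7) = 30
Sum = 25

25


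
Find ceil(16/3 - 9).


16/3 = 5.3333
5.3333 - 9 = -3.6667
ceil(-3.6667) = -3

-3


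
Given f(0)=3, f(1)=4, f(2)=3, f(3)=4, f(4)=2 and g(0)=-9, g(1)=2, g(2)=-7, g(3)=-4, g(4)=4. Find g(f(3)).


4


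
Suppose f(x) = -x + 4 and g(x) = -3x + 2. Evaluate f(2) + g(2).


f(2) = 2
g(2) = -4
Sum = -2

-2


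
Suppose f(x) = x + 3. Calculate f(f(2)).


f(2) = 5
f(5) = 8

8


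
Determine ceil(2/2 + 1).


2/2 = 1
1 + 1 = 2
ceil(2) = 2

2


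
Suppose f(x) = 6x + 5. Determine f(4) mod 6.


f(4) = 29
29 mod 6 = 5

5


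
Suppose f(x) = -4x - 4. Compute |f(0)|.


f(0) = -4
|-4| = 4

4


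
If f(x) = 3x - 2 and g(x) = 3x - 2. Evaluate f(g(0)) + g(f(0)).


f(g(0)) = -8
g(f(0)) = -8
Sum = -16

-16


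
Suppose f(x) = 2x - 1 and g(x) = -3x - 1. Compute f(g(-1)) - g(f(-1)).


f(g(-1)) = 3
g(f(-1)) = 8
Difference = -5

-5


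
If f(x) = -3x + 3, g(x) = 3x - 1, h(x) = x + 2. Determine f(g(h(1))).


-21


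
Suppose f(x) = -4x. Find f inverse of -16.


Solve -4x = -16
x = (-16) / (-4) = 4

4


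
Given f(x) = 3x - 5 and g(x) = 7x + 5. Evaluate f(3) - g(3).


f(3) = 4
g(3) = 26
Difference = -22

-22


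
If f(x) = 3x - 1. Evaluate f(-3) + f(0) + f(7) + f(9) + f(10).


f(-3) = -10
f(0) = -1
f(7) = 20
f(9) = 26
f(10) = 29
Sum = 64

64


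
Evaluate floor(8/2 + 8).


12


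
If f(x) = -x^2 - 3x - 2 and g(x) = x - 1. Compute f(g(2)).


g(2) = 1
f(1) = (-1)*(1)^2 - 3*(1) - 2 = -6

-6


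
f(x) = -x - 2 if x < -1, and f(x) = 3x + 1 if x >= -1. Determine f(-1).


-1 satisfies x >= -1
f(-1) = -2

-2


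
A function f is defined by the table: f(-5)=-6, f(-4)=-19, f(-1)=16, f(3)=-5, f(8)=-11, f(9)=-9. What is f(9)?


-9


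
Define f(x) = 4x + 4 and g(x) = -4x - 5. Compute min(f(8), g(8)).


f(8) = 36
g(8) = -37
min = -37

-37


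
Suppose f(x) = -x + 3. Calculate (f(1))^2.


4


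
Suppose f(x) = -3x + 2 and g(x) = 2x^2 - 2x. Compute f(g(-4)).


g(-4) = 40
f(40) = -118

-118


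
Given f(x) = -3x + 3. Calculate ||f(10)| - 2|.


25


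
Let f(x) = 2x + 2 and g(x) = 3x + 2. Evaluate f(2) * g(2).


f(2) = 6
g(2) = 8
Product = 48

48


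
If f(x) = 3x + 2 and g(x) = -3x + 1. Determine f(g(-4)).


g(-4) = 13
f(13) = 41

41


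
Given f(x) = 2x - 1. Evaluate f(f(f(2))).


f(2) = 3
f(3) = 5
f(5) = 9

9


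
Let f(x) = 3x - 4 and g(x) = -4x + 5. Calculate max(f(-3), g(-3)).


f(-3) = -13
g(-3) = 17
max = 17

17


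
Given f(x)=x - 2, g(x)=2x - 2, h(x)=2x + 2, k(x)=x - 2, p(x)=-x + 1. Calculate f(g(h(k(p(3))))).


p(3) = -2
k(-2) = -4
h(-4) = -6
g(-6) = -14
f(-14) = -16

-16


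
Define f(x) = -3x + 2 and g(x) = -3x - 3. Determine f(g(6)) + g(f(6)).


f(g(6)) = 65
g(f(6)) = 45
Sum = 110

110


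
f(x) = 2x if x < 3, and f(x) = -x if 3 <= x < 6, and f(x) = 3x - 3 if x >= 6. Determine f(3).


3 satisfies 3 <= x < 6
f(3) = -3

-3


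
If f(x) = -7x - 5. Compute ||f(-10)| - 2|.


f(-10) = 65
|65| = 65
|65 - 2| = 63

63


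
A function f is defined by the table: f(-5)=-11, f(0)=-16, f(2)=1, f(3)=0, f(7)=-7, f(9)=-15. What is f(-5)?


Reading from the table at x = -5

-11


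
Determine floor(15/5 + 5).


15/5 = 3
3 + 5 = 8
floor(8) = 8

8


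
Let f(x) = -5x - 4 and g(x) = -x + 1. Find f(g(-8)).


g(-8) = 9
f(9) = -49

-49


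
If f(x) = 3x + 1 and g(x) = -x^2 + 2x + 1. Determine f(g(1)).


g(1) = 2
f(2) = 7

7


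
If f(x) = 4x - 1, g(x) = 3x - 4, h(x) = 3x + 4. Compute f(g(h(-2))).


-41


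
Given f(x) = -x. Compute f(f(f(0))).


f(0) = 0
f(0) = 0
f(0) = 0

0


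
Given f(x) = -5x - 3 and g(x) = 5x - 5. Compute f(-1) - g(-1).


f(-1) = 2
g(-1) = -10
Difference = 12

12


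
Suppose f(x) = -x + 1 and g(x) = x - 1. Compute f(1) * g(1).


f(1) = 0
g(1) = 0
Product = 0

0


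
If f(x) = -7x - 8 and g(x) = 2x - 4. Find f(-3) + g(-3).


f(-3) = 13
g(-3) = -10
Sum = 3

3


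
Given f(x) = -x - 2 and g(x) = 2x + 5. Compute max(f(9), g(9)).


f(9) = -11
g(9) = 23
max = 23

23


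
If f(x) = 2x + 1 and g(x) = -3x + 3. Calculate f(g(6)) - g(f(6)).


f(g(6)) = -29
g(f(6)) = -36
Difference = 7

7


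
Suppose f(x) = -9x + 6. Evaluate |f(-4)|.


f(-4) = 42
|42| = 42

42


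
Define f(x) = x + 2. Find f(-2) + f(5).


f(-2) = 0
f(5) = 7
Sum = 7

7


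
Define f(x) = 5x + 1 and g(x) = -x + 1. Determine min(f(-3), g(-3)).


-14


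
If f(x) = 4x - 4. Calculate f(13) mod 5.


f(13) = 48
48 mod 5 = 3

3


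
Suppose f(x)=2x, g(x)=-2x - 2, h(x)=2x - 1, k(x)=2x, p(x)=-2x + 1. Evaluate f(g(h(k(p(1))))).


p(1) = -1
k(-1) = -2
h(-2) = -5
g(-5) = 8
f(8) = 16

16


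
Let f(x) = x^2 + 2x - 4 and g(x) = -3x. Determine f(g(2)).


g(2) = -6
f(-6) = 1*(-6)^2 + 2*(-6) - 4 = 20

20


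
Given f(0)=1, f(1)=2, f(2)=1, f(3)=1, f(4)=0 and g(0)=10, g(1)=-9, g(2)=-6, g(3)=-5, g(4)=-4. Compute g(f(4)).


f(4) = 0
g(0) = 10

10


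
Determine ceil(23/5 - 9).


23/5 = 4.6
4.6 - 9 = -4.4
ceil(-4.4) = -4

-4


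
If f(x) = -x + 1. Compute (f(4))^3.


-27


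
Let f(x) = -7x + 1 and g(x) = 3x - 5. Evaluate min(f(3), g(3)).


f(3) = -20
g(3) = 4
min = -20

-20


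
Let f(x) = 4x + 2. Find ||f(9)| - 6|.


f(9) = 38
|38| = 38
|38 - 6| = 32

32


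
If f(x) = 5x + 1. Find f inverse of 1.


Solve 5x + 1 = 1
x = (1 - 1) / 5 = 0

0


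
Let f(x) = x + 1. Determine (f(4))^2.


f(4) = 5
(5)^2 = 25

25


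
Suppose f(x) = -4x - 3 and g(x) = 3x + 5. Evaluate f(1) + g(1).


f(1) = -7
g(1) = 8
Sum = 1

1


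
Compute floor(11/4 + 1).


11/4 = 2.75
2.75 + 1 = 3.75
floor(3.75) = 3

3


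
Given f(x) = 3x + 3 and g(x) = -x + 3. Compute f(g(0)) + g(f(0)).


12


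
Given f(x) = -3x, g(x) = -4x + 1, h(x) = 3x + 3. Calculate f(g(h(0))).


33


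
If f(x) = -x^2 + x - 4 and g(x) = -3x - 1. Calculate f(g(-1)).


g(-1) = 2
f(2) = (-1)*(2)^2 + 1*(2) - 4 = -6

-6


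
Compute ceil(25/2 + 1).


25/2 = 12.5
12.5 + 1 = 13.5
ceil(13.5) = 14

14


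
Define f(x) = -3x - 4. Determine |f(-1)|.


f(-1) = -1
|-1| = 1

1


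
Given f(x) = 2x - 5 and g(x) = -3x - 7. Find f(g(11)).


g(11) = -40
f(-40) = -85

-85


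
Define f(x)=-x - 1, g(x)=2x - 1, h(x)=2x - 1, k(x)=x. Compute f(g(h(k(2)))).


k(2) = 2
h(2) = 3
g(3) = 5
f(5) = -6

-6


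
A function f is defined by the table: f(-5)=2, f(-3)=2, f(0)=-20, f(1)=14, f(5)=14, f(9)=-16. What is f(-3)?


Reading from the table at x = -3

2


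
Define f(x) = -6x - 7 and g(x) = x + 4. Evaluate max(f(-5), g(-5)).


f(-5) = 23
g(-5) = -1
max = 23

23


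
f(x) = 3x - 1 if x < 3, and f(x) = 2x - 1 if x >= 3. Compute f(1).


1 satisfies x < 3
f(1) = 2

2


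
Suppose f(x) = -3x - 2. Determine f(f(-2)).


f(-2) = 4
f(4) = -14

-14


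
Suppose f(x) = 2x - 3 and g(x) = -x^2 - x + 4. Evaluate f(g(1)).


g(1) = 2
f(2) = 1

1


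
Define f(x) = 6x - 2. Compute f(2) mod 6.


f(2) = 10
10 mod 6 = 4

4


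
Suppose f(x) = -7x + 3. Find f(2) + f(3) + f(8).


-82


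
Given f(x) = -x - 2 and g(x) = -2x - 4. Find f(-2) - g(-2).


f(-2) = 0
g(-2) = 0
Difference = 0

0


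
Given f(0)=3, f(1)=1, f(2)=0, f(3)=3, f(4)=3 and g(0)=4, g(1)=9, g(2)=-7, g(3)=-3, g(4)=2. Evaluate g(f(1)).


f(1) = 1
g(1) = 9

9


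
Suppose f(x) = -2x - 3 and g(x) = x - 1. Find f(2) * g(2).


f(2) = -7
g(2) = 1
Product = -7

-7


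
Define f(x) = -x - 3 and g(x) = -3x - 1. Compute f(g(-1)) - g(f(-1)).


f(g(-1)) = -5
g(f(-1)) = 5
Difference = -10

-10


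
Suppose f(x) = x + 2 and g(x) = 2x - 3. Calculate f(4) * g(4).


30


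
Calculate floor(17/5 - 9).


17/5 = 3.4
3.4 - 9 = -5.6
floor(-5.6) = -6

-6


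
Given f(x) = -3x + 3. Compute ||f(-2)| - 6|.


3


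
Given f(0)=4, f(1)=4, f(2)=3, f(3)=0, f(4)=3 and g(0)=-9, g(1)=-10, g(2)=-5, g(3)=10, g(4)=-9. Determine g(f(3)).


f(3) = 0
g(0) = -9

-9


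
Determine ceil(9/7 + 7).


9/7 = 1.2857
1.2857 + 7 = 8.2857
ceil(8.2857) = 9

9


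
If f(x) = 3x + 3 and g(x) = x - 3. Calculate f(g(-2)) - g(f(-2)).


f(g(-2)) = -12
g(f(-2)) = -6
Difference = -6

-6


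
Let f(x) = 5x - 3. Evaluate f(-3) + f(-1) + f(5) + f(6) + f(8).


f(-3) = -18
f(-1) = -8
f(5) = 22
f(6) = 27
f(8) = 37
Sum = 60

60


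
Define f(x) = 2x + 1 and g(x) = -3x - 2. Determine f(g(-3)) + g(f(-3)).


28


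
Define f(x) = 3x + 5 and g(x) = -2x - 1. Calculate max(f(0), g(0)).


f(0) = 5
g(0) = -1
max = 5

5


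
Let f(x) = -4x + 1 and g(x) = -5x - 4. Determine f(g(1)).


g(1) = -9
f(-9) = 37

37


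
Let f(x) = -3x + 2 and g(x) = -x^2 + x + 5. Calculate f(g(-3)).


23


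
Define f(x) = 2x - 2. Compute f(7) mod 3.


f(7) = 12
12 mod 3 = 0

0


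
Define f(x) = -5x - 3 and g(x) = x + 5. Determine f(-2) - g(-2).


f(-2) = 7
g(-2) = 3
Difference = 4

4


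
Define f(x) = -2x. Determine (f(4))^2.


f(4) = -8
(-8)^2 = 64

64


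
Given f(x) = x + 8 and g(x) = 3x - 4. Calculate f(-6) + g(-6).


-20


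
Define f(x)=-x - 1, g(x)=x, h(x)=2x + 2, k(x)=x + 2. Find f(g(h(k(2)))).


k(2) = 4
h(4) = 10
g(10) = 10
f(10) = -11

-11


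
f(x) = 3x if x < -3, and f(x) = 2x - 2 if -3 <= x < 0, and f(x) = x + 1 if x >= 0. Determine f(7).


7 satisfies x >= 0
f(7) = 8

8


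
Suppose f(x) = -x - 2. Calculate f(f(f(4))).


f(4) = -6
f(-6) = 4
f(4) = -6

-6


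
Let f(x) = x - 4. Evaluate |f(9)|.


5


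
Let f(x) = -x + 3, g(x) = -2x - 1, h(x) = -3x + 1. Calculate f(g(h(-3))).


h(-3) = 10
g(10) = -21
f(-21) = 24

24


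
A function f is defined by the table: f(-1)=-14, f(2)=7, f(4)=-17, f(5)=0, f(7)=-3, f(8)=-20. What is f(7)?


Reading from the table at x = 7

-3


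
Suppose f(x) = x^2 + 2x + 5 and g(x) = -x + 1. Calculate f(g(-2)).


g(-2) = 3
f(3) = 1*(3)^2 + 2*(3) + 5 = 20

20


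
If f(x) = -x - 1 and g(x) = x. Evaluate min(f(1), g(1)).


f(1) = -2
g(1) = 1
min = -2

-2


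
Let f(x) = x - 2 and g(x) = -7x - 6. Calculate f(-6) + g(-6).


f(-6) = -8
g(-6) = 36
Sum = 28

28


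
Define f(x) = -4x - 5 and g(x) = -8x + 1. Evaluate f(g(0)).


g(0) = 1
f(1) = -9

-9


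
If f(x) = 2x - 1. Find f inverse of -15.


Solve 2x - 1 = -15
x = (-15 + 1) / 2 = -7

-7


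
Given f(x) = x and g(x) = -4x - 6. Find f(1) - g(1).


f(1) = 1
g(1) = -10
Difference = 11

11


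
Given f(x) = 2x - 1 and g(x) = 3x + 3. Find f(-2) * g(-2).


f(-2) = -5
g(-2) = -3
Product = 15

15


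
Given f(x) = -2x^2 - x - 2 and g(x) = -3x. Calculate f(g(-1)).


-23


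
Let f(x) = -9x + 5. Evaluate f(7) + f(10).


f(7) = -58
f(10) = -85
Sum = -143

-143


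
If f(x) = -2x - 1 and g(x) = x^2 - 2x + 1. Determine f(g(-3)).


-33


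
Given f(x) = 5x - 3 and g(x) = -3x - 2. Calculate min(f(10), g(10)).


-32


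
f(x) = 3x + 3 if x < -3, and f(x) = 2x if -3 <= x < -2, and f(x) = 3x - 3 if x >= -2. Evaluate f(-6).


-15


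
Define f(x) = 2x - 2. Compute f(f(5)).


f(5) = 8
f(8) = 14

14


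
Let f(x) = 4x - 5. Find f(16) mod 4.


3


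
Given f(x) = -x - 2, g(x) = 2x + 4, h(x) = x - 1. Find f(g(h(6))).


h(6) = 5
g(5) = 14
f(14) = -16

-16


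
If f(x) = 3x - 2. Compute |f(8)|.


22


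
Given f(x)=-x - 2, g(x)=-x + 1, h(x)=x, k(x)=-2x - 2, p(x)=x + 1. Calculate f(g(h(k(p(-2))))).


p(-2) = -1
k(-1) = 0
h(0) = 0
g(0) = 1
f(1) = -3

-3


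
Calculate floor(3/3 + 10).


3/3 = 1
1 + 10 = 11
floor(11) = 11

11


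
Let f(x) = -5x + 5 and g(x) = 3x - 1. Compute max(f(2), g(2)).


f(2) = -5
g(2) = 5
max = 5

5


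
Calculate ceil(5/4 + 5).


5/4 = 1.25
1.25 + 5 = 6.25
ceil(6.25) = 7

7


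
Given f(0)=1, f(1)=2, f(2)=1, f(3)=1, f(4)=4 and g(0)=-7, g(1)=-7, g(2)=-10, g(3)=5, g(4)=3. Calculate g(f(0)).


-7


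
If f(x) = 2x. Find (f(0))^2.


f(0) = 0
(0)^2 = 0

0


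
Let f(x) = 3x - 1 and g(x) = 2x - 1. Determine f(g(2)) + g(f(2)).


f(g(2)) = 8
g(f(2)) = 9
Sum = 17

17


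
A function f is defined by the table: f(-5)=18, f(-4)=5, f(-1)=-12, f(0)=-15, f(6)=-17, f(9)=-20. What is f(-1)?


Reading from the table at x = -1

-12


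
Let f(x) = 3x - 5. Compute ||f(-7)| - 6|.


f(-7) = -26
|-26| = 26
|26 - 6| = 20

20


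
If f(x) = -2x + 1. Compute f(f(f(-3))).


f(-3) = 7
f(7) = -13
f(-13) = 27

27


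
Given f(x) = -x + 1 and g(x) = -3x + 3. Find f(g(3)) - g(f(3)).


f(g(3)) = 7
g(f(3)) = 9
Difference = -2

-2


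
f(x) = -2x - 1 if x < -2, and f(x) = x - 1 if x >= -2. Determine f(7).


6


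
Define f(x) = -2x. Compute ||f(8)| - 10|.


6


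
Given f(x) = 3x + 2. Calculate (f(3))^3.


f(3) = 11
(11)^3 = 1331

1331


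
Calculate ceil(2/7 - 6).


2/7 = 0.2857
0.2857 - 6 = -5.7143
ceil(-5.7143) = -5

-5


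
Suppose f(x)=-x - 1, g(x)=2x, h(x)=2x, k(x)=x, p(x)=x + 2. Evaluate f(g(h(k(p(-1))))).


p(-1) = 1
k(1) = 1
h(1) = 2
g(2) = 4
f(4) = -5

-5


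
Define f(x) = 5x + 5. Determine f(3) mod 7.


6


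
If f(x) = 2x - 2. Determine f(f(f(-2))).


f(-2) = -6
f(-6) = -14
f(-14) = -30

-30


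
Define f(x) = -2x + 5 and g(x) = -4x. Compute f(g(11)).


g(11) = -44
f(-44) = 93

93


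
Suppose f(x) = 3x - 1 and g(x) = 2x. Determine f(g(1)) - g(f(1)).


f(g(1)) = 5
g(f(1)) = 4
Difference = 1

1


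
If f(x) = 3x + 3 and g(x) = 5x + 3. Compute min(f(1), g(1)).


f(1) = 6
g(1) = 8
min = 6

6


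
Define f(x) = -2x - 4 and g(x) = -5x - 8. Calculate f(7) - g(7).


f(7) = -18
g(7) = -43
Difference = 25

25


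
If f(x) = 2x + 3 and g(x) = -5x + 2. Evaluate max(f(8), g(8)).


19


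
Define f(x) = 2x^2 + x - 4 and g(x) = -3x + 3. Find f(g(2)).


g(2) = -3
f(-3) = 2*(-3)^2 + 1*(-3) - 4 = 11

11


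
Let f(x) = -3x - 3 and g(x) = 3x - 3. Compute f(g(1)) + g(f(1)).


f(g(1)) = -3
g(f(1)) = -21
Sum = -24

-24


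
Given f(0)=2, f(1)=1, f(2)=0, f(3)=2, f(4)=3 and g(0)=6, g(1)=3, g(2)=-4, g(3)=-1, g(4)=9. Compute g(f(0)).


-4


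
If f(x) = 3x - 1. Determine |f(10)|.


f(10) = 29
|29| = 29

29


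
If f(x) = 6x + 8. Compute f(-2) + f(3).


22


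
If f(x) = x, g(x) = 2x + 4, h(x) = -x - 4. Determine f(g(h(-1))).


-2


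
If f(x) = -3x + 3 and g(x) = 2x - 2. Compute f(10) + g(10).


f(10) = -27
g(10) = 18
Sum = -9

-9


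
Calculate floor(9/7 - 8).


9/7 = 1.2857
1.2857 - 8 = -6.7143
floor(-6.7143) = -7

-7


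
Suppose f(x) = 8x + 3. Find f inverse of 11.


Solve 8x + 3 = 11
x = (11 - 3) / 8 = 1

1


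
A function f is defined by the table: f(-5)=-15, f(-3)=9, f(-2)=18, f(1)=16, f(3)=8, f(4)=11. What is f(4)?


11


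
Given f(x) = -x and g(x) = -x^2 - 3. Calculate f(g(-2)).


g(-2) = -7
f(-7) = 7

7


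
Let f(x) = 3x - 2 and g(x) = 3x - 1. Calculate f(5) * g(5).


f(5) = 13
g(5) = 14
Product = 182

182


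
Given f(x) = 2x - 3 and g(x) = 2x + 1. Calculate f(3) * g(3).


21


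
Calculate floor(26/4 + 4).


26/4 = 6.5
6.5 + 4 = 10.5
floor(10.5) = 10

10


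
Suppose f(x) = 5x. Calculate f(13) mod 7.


f(13) = 65
65 mod 7 = 2

2


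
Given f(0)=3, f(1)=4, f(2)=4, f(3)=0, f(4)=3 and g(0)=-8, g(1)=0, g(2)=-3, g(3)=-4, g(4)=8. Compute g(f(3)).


f(3) = 0
g(0) = -8

-8


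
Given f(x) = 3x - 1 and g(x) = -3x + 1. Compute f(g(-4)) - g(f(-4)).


f(g(-4)) = 38
g(f(-4)) = 40
Difference = -2

-2


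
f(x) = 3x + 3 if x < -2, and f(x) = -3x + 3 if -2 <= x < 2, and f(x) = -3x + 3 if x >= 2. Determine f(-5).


-12


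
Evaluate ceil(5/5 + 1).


5/5 = 1
1 + 1 = 2
ceil(2) = 2

2


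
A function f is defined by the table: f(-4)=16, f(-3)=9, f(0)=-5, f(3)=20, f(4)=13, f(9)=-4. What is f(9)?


Reading from the table at x = 9

-4


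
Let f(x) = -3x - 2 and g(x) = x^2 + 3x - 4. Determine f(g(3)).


g(3) = 14
f(14) = -44

-44


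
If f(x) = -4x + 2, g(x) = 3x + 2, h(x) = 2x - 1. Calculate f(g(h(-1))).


h(-1) = -3
g(-3) = -7
f(-7) = 30

30


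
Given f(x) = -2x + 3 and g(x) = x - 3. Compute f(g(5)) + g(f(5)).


f(g(5)) = -1
g(f(5)) = -10
Sum = -11

-11


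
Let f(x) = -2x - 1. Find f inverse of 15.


-8


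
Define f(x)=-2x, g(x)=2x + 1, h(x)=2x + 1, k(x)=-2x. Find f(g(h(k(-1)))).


k(-1) = 2
h(2) = 5
g(5) = 11
f(11) = -22

-22


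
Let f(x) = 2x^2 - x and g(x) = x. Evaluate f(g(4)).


28


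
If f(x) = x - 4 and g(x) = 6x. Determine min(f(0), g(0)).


f(0) = -4
g(0) = 0
min = -4

-4


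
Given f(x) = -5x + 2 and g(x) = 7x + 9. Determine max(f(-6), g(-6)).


f(-6) = 32
g(-6) = -33
max = 32

32


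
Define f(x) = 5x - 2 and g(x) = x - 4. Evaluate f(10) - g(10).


f(10) = 48
g(10) = 6
Difference = 42

42


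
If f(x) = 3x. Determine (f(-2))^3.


f(-2) = -6
(-6)^3 = -216

-216


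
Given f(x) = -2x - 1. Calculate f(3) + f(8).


f(3) = -7
f(8) = -17
Sum = -24

-24


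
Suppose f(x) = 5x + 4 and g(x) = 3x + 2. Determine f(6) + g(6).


f(6) = 34
g(6) = 20
Sum = 54

54


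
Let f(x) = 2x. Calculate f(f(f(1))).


f(1) = 2
f(2) = 4
f(4) = 8

8


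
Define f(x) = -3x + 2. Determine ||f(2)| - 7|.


f(2) = -4
|-4| = 4
|4 - 7| = 3

3


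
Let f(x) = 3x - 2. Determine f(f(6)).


f(6) = 16
f(16) = 46

46


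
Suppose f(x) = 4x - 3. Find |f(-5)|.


f(-5) = -23
|-23| = 23

23


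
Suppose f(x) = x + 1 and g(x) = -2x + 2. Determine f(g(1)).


g(1) = 0
f(0) = 1

1


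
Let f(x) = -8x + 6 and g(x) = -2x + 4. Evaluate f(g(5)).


g(5) = -6
f(-6) = 54

54


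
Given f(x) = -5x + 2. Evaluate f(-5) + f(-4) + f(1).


f(-5) = 27
f(-4) = 22
f(1) = -3
Sum = 46

46


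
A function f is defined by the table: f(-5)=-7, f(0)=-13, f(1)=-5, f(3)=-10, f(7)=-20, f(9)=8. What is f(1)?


-5


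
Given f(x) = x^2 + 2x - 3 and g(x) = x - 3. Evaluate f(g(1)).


g(1) = -2
f(-2) = 1*(-2)^2 + 2*(-2) - 3 = -3

-3


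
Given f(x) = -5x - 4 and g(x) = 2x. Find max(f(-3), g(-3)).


f(-3) = 11
g(-3) = -6
max = 11

11


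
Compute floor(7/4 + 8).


7/4 = 1.75
1.75 + 8 = 9.75
floor(9.75) = 9

9


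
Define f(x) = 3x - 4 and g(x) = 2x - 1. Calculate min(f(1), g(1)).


f(1) = -1
g(1) = 1
min = -1

-1


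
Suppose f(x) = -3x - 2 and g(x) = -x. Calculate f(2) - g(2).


f(2) = -8
g(2) = -2
Difference = -6

-6


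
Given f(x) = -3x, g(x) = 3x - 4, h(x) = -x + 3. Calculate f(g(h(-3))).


h(-3) = 6
g(6) = 14
f(14) = -42

-42


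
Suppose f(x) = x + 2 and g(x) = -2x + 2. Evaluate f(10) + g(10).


f(10) = 12
g(10) = -18
Sum = -6

-6


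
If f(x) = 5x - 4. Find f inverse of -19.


Solve 5x - 4 = -19
x = (-19 + 4) / 5 = -3

-3


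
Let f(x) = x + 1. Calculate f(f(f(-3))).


f(-3) = -2
f(-2) = -1
f(-1) = 0

0


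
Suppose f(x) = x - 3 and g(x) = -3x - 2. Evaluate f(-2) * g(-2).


f(-2) = -5
g(-2) = 4
Product = -20

-20


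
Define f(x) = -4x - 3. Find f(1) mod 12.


5


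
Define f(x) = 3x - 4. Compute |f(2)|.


2


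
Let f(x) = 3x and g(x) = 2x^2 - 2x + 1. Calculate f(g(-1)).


g(-1) = 5
f(5) = 15

15


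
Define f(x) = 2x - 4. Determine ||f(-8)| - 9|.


f(-8) = -20
|-20| = 20
|20 - 9| = 11

11


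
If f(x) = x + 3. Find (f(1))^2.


f(1) = 4
(4)^2 = 16

16


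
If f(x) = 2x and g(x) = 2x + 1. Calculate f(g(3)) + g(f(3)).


f(g(3)) = 14
g(f(3)) = 13
Sum = 27

27


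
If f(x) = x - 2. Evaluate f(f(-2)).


f(-2) = -4
f(-4) = -6

-6


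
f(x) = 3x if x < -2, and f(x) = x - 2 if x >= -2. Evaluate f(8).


8 satisfies x >= -2
f(8) = 6

6


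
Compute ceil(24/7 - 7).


24/7 = 3.4286
3.4286 - 7 = -3.5714
ceil(-3.5714) = -3

-3


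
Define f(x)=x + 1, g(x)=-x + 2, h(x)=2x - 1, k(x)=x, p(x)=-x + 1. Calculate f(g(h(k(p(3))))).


p(3) = -2
k(-2) = -2
h(-2) = -5
g(-5) = 7
f(7) = 8

8


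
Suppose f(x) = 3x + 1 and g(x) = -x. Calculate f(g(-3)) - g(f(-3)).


f(g(-3)) = 10
g(f(-3)) = 8
Difference = 2

2


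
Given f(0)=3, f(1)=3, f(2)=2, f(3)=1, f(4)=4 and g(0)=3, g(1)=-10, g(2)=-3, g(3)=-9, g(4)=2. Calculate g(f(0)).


f(0) = 3
g(3) = -9

-9


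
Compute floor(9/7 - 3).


9/7 = 1.2857
1.2857 - 3 = -1.7143
floor(-1.7143) = -2

-2


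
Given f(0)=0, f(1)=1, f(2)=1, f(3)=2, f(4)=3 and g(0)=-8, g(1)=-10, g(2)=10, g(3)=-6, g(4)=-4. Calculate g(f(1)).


f(1) = 1
g(1) = -10

-10


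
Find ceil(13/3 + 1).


6


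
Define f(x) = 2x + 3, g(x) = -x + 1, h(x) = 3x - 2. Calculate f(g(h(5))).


-21


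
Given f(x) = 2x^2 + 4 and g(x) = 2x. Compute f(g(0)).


g(0) = 0
f(0) = 2*(0)^2 + 4 = 4

4


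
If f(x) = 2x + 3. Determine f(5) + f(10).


f(5) = 13
f(10) = 23
Sum = 36

36


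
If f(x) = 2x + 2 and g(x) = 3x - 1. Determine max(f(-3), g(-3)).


f(-3) = -4
g(-3) = -10
max = -4

-4


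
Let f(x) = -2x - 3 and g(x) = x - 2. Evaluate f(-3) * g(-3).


f(-3) = 3
g(-3) = -5
Product = -15

-15


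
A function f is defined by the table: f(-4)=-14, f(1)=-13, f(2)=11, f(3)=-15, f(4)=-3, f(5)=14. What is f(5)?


Reading from the table at x = 5

14


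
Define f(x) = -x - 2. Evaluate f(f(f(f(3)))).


f(3) = -5
f(-5) = 3
f(3) = -5
f(-5) = 3

3


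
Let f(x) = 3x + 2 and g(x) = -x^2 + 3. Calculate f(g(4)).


-37


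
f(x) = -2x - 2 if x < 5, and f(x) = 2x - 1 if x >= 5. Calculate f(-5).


8


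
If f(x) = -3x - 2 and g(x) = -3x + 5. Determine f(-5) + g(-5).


f(-5) = 13
g(-5) = 20
Sum = 33

33


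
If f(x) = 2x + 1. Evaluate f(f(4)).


f(4) = 9
f(9) = 19

19


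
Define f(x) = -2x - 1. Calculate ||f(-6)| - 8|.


3


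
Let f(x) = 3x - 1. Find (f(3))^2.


f(3) = 8
(8)^2 = 64

64


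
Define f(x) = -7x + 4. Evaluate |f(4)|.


24


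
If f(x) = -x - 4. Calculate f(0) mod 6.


f(0) = -4
-4 mod 6 = 2

2


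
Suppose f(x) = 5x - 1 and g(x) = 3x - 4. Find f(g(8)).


99


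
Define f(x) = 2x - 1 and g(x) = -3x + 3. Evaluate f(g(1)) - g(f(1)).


-1


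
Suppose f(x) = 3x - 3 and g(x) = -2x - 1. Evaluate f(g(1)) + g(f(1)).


f(g(1)) = -12
g(f(1)) = -1
Sum = -13

-13


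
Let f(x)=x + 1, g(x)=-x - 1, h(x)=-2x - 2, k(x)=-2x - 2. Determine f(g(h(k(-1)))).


k(-1) = 0
h(0) = -2
g(-2) = 1
f(1) = 2

2


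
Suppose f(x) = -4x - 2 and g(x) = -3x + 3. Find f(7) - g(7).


f(7) = -30
g(7) = -18
Difference = -12

-12


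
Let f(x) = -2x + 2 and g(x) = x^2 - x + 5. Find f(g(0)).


g(0) = 5
f(5) = -8

-8


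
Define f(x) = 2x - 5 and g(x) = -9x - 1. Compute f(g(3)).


g(3) = -28
f(-28) = -61

-61


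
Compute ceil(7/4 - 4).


7/4 = 1.75
1.75 - 4 = -2.25
ceil(-2.25) = -2

-2


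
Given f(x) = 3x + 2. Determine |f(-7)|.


19


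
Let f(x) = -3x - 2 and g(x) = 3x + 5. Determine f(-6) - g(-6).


f(-6) = 16
g(-6) = -13
Difference = 29

29


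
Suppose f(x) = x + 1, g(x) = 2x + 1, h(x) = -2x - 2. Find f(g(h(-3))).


h(-3) = 4
g(4) = 9
f(9) = 10

10


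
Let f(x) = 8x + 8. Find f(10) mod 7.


f(10) = 88
88 mod 7 = 4

4


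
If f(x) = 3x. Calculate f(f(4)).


36


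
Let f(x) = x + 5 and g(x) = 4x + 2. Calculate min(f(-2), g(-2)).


f(-2) = 3
g(-2) = -6
min = -6

-6


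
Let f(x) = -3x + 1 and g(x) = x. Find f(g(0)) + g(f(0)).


f(g(0)) = 1
g(f(0)) = 1
Sum = 2

2


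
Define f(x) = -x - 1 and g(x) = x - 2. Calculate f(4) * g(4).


f(4) = -5
g(4) = 2
Product = -10

-10


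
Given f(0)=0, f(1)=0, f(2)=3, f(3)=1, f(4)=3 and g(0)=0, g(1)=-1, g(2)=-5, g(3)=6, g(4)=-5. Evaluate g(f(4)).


f(4) = 3
g(3) = 6

6


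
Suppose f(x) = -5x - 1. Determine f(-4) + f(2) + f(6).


f(-4) = 19
f(2) = -11
f(6) = -31
Sum = -23

-23


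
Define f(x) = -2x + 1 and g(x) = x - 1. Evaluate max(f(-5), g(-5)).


f(-5) = 11
g(-5) = -6
max = 11

11


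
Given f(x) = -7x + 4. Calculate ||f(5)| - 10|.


21


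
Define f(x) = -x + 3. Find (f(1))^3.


8


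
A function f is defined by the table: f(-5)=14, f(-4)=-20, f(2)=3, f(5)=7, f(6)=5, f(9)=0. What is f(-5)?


Reading from the table at x = -5

14


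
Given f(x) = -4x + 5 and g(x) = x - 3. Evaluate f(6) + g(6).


-16


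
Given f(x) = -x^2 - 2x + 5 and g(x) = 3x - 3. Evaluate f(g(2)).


g(2) = 3
f(3) = (-1)*(3)^2 - 2*(3) + 5 = -10

-10


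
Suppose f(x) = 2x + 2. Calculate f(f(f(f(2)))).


f(2) = 6
f(6) = 14
f(14) = 30
f(30) = 62

62


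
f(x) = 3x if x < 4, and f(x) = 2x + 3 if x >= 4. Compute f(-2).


-6


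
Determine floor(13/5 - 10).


13/5 = 2.6
2.6 - 10 = -7.4
floor(-7.4) = -8

-8


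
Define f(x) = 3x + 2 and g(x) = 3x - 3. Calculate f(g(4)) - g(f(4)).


f(g(4)) = 29
g(f(4)) = 39
Difference = -10

-10


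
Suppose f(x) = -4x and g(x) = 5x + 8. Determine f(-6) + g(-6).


f(-6) = 24
g(-6) = -22
Sum = 2

2


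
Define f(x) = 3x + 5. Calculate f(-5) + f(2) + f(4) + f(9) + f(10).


f(-5) = -10
f(2) = 11
f(4) = 17
f(9) = 32
f(10) = 35
Sum = 85

85


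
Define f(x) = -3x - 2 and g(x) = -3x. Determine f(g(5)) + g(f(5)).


f(g(5)) = 43
g(f(5)) = 51
Sum = 94

94


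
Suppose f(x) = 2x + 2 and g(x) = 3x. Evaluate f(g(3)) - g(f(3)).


f(g(3)) = 20
g(f(3)) = 24
Difference = -4

-4


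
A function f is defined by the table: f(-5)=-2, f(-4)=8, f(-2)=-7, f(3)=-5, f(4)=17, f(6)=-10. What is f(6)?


-10


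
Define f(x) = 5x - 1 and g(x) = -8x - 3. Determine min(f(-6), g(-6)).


f(-6) = -31
g(-6) = 45
min = -31

-31


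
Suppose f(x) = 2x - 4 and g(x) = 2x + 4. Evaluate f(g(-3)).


g(-3) = -2
f(-2) = -8

-8


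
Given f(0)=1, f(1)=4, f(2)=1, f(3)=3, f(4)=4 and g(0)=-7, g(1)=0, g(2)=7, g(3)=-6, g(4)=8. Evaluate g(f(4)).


f(4) = 4
g(4) = 8

8


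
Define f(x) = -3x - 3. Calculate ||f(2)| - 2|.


7


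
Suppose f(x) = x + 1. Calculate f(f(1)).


f(1) = 2
f(2) = 3

3


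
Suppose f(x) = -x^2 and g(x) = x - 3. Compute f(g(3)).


g(3) = 0
f(0) = (-1)*(0)^2 = 0

0


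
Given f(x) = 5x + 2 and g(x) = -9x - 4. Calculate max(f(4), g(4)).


f(4) = 22
g(4) = -40
max = 22

22


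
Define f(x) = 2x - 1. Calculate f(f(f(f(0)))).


f(0) = -1
f(-1) = -3
f(-3) = -7
f(-7) = -15

-15


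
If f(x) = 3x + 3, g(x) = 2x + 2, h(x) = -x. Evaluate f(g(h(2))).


h(2) = -2
g(-2) = -2
f(-2) = -3

-3


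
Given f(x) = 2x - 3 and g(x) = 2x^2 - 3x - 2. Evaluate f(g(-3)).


g(-3) = 25
f(25) = 47

47


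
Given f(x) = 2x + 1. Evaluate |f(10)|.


f(10) = 21
|21| = 21

21


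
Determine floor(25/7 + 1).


25/7 = 3.5714
3.5714 + 1 = 4.5714
floor(4.5714) = 4

4


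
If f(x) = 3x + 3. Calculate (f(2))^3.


729


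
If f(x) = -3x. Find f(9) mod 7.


f(9) = -27
-27 mod 7 = 1

1


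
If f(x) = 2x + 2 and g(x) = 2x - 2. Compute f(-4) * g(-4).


f(-4) = -6
g(-4) = -10
Product = 60

60


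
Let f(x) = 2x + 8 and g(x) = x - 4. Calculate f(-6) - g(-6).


f(-6) = -4
g(-6) = -10
Difference = 6

6


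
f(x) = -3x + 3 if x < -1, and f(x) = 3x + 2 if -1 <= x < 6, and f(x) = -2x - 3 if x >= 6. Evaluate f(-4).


-4 satisfies x < -1
f(-4) = 15

15


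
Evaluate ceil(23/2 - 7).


23/2 = 11.5
11.5 - 7 = 4.5
ceil(4.5) = 5

5


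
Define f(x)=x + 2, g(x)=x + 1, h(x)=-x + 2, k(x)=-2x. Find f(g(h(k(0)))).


k(0) = 0
h(0) = 2
g(2) = 3
f(3) = 5

5


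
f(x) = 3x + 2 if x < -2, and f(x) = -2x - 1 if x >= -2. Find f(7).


-15


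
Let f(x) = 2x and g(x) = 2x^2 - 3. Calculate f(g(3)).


g(3) = 15
f(15) = 30

30


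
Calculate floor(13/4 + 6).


13/4 = 3.25
3.25 + 6 = 9.25
floor(9.25) = 9

9


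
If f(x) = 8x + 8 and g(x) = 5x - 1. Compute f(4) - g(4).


f(4) = 40
g(4) = 19
Difference = 21

21


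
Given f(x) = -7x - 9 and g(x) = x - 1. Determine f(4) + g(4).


f(4) = -37
g(4) = 3
Sum = -34

-34


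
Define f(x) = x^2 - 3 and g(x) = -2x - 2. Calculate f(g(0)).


g(0) = -2
f(-2) = 1*(-2)^2 - 3 = 1

1


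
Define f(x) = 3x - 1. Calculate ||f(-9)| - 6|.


f(-9) = -28
|-28| = 28
|28 - 6| = 22

22


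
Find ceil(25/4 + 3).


25/4 = 6.25
6.25 + 3 = 9.25
ceil(9.25) = 10

10


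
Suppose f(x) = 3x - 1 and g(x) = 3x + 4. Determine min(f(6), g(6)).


f(6) = 17
g(6) = 22
min = 17

17


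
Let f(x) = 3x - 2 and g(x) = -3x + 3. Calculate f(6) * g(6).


f(6) = 16
g(6) = -15
Product = -240

-240


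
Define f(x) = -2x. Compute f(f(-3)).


f(-3) = 6
f(6) = -12

-12


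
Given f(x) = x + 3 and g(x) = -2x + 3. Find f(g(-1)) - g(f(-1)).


f(g(-1)) = 8
g(f(-1)) = -1
Difference = 9

9


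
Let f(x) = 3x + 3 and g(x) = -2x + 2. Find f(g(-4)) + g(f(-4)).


f(g(-4)) = 33
g(f(-4)) = 20
Sum = 53

53


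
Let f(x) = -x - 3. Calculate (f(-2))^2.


f(-2) = -1
(-1)^2 = 1

1


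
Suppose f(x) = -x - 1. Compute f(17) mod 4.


f(17) = -18
-18 mod 4 = 2

2


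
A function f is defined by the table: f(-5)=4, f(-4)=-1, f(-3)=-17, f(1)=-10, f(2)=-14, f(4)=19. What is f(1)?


Reading from the table at x = 1

-10


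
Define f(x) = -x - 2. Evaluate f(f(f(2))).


f(2) = -4
f(-4) = 2
f(2) = -4

-4


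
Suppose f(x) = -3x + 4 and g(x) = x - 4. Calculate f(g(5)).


1


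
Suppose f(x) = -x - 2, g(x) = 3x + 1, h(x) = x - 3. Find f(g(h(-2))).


h(-2) = -5
g(-5) = -14
f(-14) = 12

12


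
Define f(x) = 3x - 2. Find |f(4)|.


f(4) = 10
|10| = 10

10


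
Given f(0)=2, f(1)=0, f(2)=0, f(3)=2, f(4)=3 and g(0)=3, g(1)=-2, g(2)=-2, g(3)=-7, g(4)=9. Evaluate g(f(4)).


f(4) = 3
g(3) = -7

-7


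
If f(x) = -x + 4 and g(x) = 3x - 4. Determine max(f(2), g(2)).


f(2) = 2
g(2) = 2
max = 2

2


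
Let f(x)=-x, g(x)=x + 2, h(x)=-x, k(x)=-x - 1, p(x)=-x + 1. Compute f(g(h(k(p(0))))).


-4


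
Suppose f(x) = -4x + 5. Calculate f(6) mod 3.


f(6) = -19
-19 mod 3 = 2

2


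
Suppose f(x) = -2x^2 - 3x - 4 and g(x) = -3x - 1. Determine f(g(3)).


g(3) = -10
f(-10) = (-2)*(-10)^2 - 3*(-10) - 4 = -174

-174


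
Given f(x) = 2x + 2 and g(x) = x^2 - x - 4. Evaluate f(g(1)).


g(1) = -4
f(-4) = -6

-6


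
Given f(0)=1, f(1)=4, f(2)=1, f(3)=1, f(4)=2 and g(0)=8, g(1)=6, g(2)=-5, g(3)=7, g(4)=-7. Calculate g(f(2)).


6


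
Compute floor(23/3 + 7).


23/3 = 7.6667
7.6667 + 7 = 14.6667
floor(14.6667) = 14

14


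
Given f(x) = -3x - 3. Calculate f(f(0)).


f(0) = -3
f(-3) = 6

6


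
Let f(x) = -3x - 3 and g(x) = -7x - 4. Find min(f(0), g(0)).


f(0) = -3
g(0) = -4
min = -4

-4


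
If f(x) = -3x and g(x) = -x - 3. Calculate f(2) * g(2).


f(2) = -6
g(2) = -5
Product = 30

30


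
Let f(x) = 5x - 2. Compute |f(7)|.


f(7) = 33
|33| = 33

33


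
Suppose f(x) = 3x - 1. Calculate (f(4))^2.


f(4) = 11
(11)^2 = 121

121


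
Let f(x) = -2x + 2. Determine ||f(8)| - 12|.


2


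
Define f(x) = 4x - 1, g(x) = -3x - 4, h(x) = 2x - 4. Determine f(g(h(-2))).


h(-2) = -8
g(-8) = 20
f(20) = 79

79


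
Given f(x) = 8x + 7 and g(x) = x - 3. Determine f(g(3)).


g(3) = 0
f(0) = 7

7


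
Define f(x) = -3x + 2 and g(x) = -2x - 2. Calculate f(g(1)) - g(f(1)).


14


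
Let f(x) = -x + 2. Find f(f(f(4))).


f(4) = -2
f(-2) = 4
f(4) = -2

-2


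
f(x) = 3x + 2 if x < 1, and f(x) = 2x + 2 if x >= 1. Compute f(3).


3 satisfies x >= 1
f(3) = 8

8


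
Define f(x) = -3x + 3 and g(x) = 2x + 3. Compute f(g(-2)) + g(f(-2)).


f(g(-2)) = 6
g(f(-2)) = 21
Sum = 27

27


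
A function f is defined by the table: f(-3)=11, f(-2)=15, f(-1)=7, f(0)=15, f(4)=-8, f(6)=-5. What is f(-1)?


7


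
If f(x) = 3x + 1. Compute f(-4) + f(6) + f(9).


f(-4) = -11
f(6) = 19
f(9) = 28
Sum = 36

36


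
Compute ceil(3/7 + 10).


3/7 = 0.4286
0.4286 + 10 = 10.4286
ceil(10.4286) = 11

11


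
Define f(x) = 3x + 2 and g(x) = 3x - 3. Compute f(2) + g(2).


f(2) = 8
g(2) = 3
Sum = 11

11


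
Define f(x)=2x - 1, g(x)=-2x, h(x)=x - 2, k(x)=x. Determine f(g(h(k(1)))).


k(1) = 1
h(1) = -1
g(-1) = 2
f(2) = 3

3


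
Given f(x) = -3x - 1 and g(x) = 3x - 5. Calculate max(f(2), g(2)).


f(2) = -7
g(2) = 1
max = 1

1


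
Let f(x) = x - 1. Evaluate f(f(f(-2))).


f(-2) = -3
f(-3) = -4
f(-4) = -5

-5


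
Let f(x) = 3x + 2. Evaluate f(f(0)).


f(0) = 2
f(2) = 8

8


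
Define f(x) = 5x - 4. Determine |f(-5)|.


f(-5) = -29
|-29| = 29

29


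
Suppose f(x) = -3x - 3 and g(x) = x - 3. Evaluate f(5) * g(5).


f(5) = -18
g(5) = 2
Product = -36

-36


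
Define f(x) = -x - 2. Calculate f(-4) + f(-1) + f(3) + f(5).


f(-4) = 2
f(-1) = -1
f(3) = -5
f(5) = -7
Sum = -11

-11


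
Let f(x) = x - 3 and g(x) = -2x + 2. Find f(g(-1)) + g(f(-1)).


f(g(-1)) = 1
g(f(-1)) = 10
Sum = 11

11


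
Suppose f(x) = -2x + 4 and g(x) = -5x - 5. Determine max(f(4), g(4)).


f(4) = -4
g(4) = -25
max = -4

-4


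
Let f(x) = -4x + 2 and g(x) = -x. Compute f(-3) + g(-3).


f(-3) = 14
g(-3) = 3
Sum = 17

17


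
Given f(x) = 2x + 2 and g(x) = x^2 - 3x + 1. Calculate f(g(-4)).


g(-4) = 29
f(29) = 60

60


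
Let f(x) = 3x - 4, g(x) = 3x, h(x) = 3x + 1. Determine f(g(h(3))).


h(3) = 10
g(10) = 30
f(30) = 86

86


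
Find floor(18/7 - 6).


18/7 = 2.5714
2.5714 - 6 = -3.4286
floor(-3.4286) = -4

-4


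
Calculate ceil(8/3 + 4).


8/3 = 2.6667
2.6667 + 4 = 6.6667
ceil(6.6667) = 7

7


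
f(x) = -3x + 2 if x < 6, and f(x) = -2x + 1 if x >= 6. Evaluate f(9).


-17


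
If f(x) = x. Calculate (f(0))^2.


f(0) = 0
(0)^2 = 0

0


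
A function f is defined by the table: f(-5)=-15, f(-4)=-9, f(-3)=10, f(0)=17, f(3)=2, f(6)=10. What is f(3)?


Reading from the table at x = 3

2


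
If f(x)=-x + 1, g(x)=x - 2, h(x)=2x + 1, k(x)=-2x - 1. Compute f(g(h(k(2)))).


k(2) = -5
h(-5) = -9
g(-9) = -11
f(-11) = 12

12


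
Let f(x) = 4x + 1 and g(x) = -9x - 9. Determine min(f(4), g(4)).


f(4) = 17
g(4) = -45
min = -45

-45


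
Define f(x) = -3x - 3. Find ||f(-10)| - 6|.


f(-10) = 27
|27| = 27
|27 - 6| = 21

21


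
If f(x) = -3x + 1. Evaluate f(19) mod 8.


f(19) = -56
-56 mod 8 = 0

0


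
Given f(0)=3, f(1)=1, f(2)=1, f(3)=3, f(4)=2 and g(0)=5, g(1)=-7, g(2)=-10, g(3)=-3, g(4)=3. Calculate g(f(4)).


f(4) = 2
g(2) = -10

-10


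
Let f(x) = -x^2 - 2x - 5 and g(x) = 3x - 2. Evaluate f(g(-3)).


g(-3) = -11
f(-11) = (-1)*(-11)^2 - 2*(-11) - 5 = -104

-104


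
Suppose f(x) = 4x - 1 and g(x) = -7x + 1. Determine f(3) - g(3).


f(3) = 11
g(3) = -20
Difference = 31

31


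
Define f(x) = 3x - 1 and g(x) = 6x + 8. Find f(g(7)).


g(7) = 50
f(50) = 149

149


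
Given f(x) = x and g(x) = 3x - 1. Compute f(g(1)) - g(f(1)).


f(g(1)) = 2
g(f(1)) = 2
Difference = 0

0


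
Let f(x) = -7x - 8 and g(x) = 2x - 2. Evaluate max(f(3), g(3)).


f(3) = -29
g(3) = 4
max = 4

4


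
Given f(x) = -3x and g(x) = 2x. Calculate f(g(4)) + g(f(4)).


-48


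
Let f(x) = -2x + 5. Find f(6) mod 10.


3


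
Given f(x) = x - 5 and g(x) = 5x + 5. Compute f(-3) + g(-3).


f(-3) = -8
g(-3) = -10
Sum = -18

-18


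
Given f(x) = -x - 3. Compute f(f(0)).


f(0) = -3
f(-3) = 0

0


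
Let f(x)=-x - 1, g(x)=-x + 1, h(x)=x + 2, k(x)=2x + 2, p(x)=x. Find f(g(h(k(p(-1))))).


p(-1) = -1
k(-1) = 0
h(0) = 2
g(2) = -1
f(-1) = 0

0


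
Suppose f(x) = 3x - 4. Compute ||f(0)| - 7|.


f(0) = -4
|-4| = 4
|4 - 7| = 3

3


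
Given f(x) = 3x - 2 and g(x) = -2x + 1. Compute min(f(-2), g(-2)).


f(-2) = -8
g(-2) = 5
min = -8

-8


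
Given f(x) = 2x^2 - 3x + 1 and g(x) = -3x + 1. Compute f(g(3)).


g(3) = -8
f(-8) = 2*(-8)^2 - 3*(-8) + 1 = 153

153


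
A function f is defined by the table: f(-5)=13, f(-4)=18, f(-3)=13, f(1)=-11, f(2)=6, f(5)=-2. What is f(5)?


Reading from the table at x = 5

-2


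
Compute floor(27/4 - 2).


27/4 = 6.75
6.75 - 2 = 4.75
floor(4.75) = 4

4


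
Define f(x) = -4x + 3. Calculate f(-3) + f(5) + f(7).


f(-3) = 15
f(5) = -17
f(7) = -25
Sum = -27

-27


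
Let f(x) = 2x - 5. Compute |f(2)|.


f(2) = -1
|-1| = 1

1


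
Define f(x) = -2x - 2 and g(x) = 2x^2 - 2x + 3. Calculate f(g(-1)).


g(-1) = 7
f(7) = -16

-16


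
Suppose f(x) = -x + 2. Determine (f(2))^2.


f(2) = 0
(0)^2 = 0

0


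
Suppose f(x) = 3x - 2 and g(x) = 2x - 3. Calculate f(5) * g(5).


f(5) = 13
g(5) = 7
Product = 91

91


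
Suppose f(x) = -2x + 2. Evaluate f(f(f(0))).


f(0) = 2
f(2) = -2
f(-2) = 6

6


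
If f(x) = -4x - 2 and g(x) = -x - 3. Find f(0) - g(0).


f(0) = -2
g(0) = -3
Difference = 1

1


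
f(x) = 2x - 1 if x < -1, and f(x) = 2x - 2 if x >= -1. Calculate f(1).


1 satisfies x >= -1
f(1) = 0

0


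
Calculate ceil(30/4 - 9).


30/4 = 7.5
7.5 - 9 = -1.5
ceil(-1.5) = -1

-1


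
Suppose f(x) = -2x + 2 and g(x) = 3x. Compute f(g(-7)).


g(-7) = -21
f(-21) = 44

44


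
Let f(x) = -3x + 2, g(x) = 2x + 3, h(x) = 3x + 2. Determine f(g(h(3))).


h(3) = 11
g(11) = 25
f(25) = -73

-73


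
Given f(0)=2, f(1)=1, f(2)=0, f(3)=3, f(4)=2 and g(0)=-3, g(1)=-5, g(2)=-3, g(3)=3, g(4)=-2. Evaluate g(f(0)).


f(0) = 2
g(2) = -3

-3
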